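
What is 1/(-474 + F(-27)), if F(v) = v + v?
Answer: -1/528 ≈ -0.0018939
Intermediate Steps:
F(v) = 2*v
1/(-474 + F(-27)) = 1/(-474 + 2*(-27)) = 1/(-474 - 54) = 1/(-528) = -1/528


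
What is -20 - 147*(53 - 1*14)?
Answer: -5753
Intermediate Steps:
-20 - 147*(53 - 1*14) = -20 - 147*(53 - 14) = -20 - 147*39 = -20 - 5733 = -5753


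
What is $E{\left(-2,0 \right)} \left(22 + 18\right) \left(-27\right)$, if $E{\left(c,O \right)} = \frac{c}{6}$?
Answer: $360$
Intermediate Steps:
$E{\left(c,O \right)} = \frac{c}{6}$ ($E{\left(c,O \right)} = c \frac{1}{6} = \frac{c}{6}$)
$E{\left(-2,0 \right)} \left(22 + 18\right) \left(-27\right) = \frac{1}{6} \left(-2\right) \left(22 + 18\right) \left(-27\right) = \left(- \frac{1}{3}\right) 40 \left(-27\right) = \left(- \frac{40}{3}\right) \left(-27\right) = 360$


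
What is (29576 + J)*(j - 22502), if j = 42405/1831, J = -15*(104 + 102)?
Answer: -1090130837902/1831 ≈ -5.9537e+8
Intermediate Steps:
J = -3090 (J = -15*206 = -3090)
j = 42405/1831 (j = 42405*(1/1831) = 42405/1831 ≈ 23.159)
(29576 + J)*(j - 22502) = (29576 - 3090)*(42405/1831 - 22502) = 26486*(-41158757/1831) = -1090130837902/1831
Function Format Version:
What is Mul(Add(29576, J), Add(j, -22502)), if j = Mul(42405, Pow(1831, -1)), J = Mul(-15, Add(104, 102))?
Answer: Rational(-1090130837902, 1831) ≈ -5.9537e+8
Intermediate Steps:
J = -3090 (J = Mul(-15, 206) = -3090)
j = Rational(42405, 1831) (j = Mul(42405, Rational(1, 1831)) = Rational(42405, 1831) ≈ 23.159)
Mul(Add(29576, J), Add(j, -22502)) = Mul(Add(29576, -3090), Add(Rational(42405, 1831), -22502)) = Mul(26486, Rational(-41158757, 1831)) = Rational(-1090130837902, 1831)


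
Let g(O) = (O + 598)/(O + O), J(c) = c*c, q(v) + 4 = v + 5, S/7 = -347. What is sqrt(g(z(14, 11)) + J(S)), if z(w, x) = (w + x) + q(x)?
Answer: sqrt(32308671506)/74 ≈ 2429.0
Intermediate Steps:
S = -2429 (S = 7*(-347) = -2429)
q(v) = 1 + v (q(v) = -4 + (v + 5) = -4 + (5 + v) = 1 + v)
J(c) = c**2
z(w, x) = 1 + w + 2*x (z(w, x) = (w + x) + (1 + x) = 1 + w + 2*x)
g(O) = (598 + O)/(2*O) (g(O) = (598 + O)/((2*O)) = (598 + O)*(1/(2*O)) = (598 + O)/(2*O))
sqrt(g(z(14, 11)) + J(S)) = sqrt((598 + (1 + 14 + 2*11))/(2*(1 + 14 + 2*11)) + (-2429)**2) = sqrt((598 + (1 + 14 + 22))/(2*(1 + 14 + 22)) + 5900041) = sqrt((1/2)*(598 + 37)/37 + 5900041) = sqrt((1/2)*(1/37)*635 + 5900041) = sqrt(635/74 + 5900041) = sqrt(436603669/74) = sqrt(32308671506)/74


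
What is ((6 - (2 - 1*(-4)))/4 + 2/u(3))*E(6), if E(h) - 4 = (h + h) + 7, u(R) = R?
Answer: 46/3 ≈ 15.333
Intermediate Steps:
E(h) = 11 + 2*h (E(h) = 4 + ((h + h) + 7) = 4 + (2*h + 7) = 4 + (7 + 2*h) = 11 + 2*h)
((6 - (2 - 1*(-4)))/4 + 2/u(3))*E(6) = ((6 - (2 - 1*(-4)))/4 + 2/3)*(11 + 2*6) = ((6 - (2 + 4))*(¼) + 2*(⅓))*(11 + 12) = ((6 - 1*6)*(¼) + ⅔)*23 = ((6 - 6)*(¼) + ⅔)*23 = (0*(¼) + ⅔)*23 = (0 + ⅔)*23 = (⅔)*23 = 46/3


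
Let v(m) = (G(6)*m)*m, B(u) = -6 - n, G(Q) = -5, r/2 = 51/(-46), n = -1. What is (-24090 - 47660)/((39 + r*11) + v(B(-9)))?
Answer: 1650250/2539 ≈ 649.96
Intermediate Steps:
r = -51/23 (r = 2*(51/(-46)) = 2*(51*(-1/46)) = 2*(-51/46) = -51/23 ≈ -2.2174)
B(u) = -5 (B(u) = -6 - 1*(-1) = -6 + 1 = -5)
v(m) = -5*m² (v(m) = (-5*m)*m = -5*m²)
(-24090 - 47660)/((39 + r*11) + v(B(-9))) = (-24090 - 47660)/((39 - 51/23*11) - 5*(-5)²) = -71750/((39 - 561/23) - 5*25) = -71750/(336/23 - 125) = -71750/(-2539/23) = -71750*(-23/2539) = 1650250/2539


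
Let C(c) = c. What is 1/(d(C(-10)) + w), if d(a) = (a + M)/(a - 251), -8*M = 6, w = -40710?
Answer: -1044/42501197 ≈ -2.4564e-5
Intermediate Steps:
M = -¾ (M = -⅛*6 = -¾ ≈ -0.75000)
d(a) = (-¾ + a)/(-251 + a) (d(a) = (a - ¾)/(a - 251) = (-¾ + a)/(-251 + a))
1/(d(C(-10)) + w) = 1/((-¾ - 10)/(-251 - 10) - 40710) = 1/(-43/4/(-261) - 40710) = 1/(-1/261*(-43/4) - 40710) = 1/(43/1044 - 40710) = 1/(-42501197/1044) = -1044/42501197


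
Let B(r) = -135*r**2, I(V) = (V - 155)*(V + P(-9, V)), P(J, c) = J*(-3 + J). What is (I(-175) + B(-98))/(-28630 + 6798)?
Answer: 637215/10916 ≈ 58.374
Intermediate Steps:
I(V) = (-155 + V)*(108 + V) (I(V) = (V - 155)*(V - 9*(-3 - 9)) = (-155 + V)*(V - 9*(-12)) = (-155 + V)*(V + 108) = (-155 + V)*(108 + V))
(I(-175) + B(-98))/(-28630 + 6798) = ((-16740 + (-175)**2 - 47*(-175)) - 135*(-98)**2)/(-28630 + 6798) = ((-16740 + 30625 + 8225) - 135*9604)/(-21832) = (22110 - 1296540)*(-1/21832) = -1274430*(-1/21832) = 637215/10916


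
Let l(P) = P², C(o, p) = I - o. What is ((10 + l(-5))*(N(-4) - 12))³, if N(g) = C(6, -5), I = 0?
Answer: -250047000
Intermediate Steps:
C(o, p) = -o (C(o, p) = 0 - o = -o)
N(g) = -6 (N(g) = -1*6 = -6)
((10 + l(-5))*(N(-4) - 12))³ = ((10 + (-5)²)*(-6 - 12))³ = ((10 + 25)*(-18))³ = (35*(-18))³ = (-630)³ = -250047000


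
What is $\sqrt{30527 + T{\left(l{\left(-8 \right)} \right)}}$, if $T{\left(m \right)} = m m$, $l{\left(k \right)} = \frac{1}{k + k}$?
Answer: $\frac{\sqrt{7814913}}{16} \approx 174.72$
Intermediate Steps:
$l{\left(k \right)} = \frac{1}{2 k}$
$T{\left(m \right)} = m^{2}$
$\sqrt{30527 + T{\left(l{\left(-8 \right)} \right)}} = \sqrt{30527 + \left(\frac{1}{2 \left(-8\right)}\right)^{2}} = \sqrt{30527 + \left(\frac{1}{2} \left(- \frac{1}{8}\right)\right)^{2}} = \sqrt{30527 + \left(- \frac{1}{16}\right)^{2}} = \sqrt{30527 + \frac{1}{256}} = \sqrt{\frac{7814913}{256}} = \frac{\sqrt{7814913}}{16}$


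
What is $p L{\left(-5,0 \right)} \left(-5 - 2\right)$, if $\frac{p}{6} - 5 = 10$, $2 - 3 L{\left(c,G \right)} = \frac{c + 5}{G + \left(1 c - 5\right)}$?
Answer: $-420$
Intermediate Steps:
$L{\left(c,G \right)} = \frac{2}{3} - \frac{5 + c}{3 \left(-5 + G + c\right)}$ ($L{\left(c,G \right)} = \frac{2}{3} - \frac{\left(c + 5\right) \frac{1}{G + \left(1 c - 5\right)}}{3} = \frac{2}{3} - \frac{\left(5 + c\right) \frac{1}{G + \left(c - 5\right)}}{3} = \frac{2}{3} - \frac{\left(5 + c\right) \frac{1}{G + \left(-5 + c\right)}}{3} = \frac{2}{3} - \frac{\left(5 + c\right) \frac{1}{-5 + G + c}}{3} = \frac{2}{3} - \frac{\frac{1}{-5 + G + c} \left(5 + c\right)}{3} = \frac{2}{3} - \frac{5 + c}{3 \left(-5 + G + c\right)}$)
$p = 90$ ($p = 30 + 6 \cdot 10 = 30 + 60 = 90$)
$p L{\left(-5,0 \right)} \left(-5 - 2\right) = 90 \frac{-15 - 5 + 2 \cdot 0}{3 \left(-5 + 0 - 5\right)} \left(-5 - 2\right) = 90 \frac{-15 - 5 + 0}{3 \left(-10\right)} \left(-5 - 2\right) = 90 \cdot \frac{1}{3} \left(- \frac{1}{10}\right) \left(-20\right) \left(-7\right) = 90 \cdot \frac{2}{3} \left(-7\right) = 60 \left(-7\right) = -420$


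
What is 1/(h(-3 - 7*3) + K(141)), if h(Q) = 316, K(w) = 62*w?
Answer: 1/9058 ≈ 0.00011040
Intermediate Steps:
1/(h(-3 - 7*3) + K(141)) = 1/(316 + 62*141) = 1/(316 + 8742) = 1/9058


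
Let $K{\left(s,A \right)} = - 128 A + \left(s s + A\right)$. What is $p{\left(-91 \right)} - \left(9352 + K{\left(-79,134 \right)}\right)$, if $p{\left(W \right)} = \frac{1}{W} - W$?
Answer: $\frac{137955}{91} \approx 1516.0$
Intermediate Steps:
$K{\left(s,A \right)} = s^{2} - 127 A$ ($K{\left(s,A \right)} = - 128 A + \left(s^{2} + A\right) = - 128 A + \left(A + s^{2}\right) = s^{2} - 127 A$)
$p{\left(-91 \right)} - \left(9352 + K{\left(-79,134 \right)}\right) = \left(\frac{1}{-91} - -91\right) - \left(9352 + \left(\left(-79\right)^{2} - 17018\right)\right) = \left(- \frac{1}{91} + 91\right) - \left(9352 + \left(6241 - 17018\right)\right) = \frac{8280}{91} - \left(9352 - 10777\right) = \frac{8280}{91} - -1425 = \frac{8280}{91} + 1425 = \frac{137955}{91}$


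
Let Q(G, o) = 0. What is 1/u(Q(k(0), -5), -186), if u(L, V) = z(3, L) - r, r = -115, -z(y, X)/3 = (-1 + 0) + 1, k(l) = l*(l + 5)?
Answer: 1/115 ≈ 0.0086956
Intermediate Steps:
k(l) = l*(5 + l)
z(y, X) = 0 (z(y, X) = -3*((-1 + 0) + 1) = -3*(-1 + 1) = -3*0 = 0)
u(L, V) = 115 (u(L, V) = 0 - 1*(-115) = 0 + 115 = 115)
1/u(Q(k(0), -5), -186) = 1/115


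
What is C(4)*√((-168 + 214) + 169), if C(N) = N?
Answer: 4*√215 ≈ 58.651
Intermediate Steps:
C(4)*√((-168 + 214) + 169) = 4*√((-168 + 214) + 169) = 4*√(46 + 169) = 4*√215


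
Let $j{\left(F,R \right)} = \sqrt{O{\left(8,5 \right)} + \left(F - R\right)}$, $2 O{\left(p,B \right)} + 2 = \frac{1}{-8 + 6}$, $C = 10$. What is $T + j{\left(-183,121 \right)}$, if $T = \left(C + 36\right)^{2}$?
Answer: $2116 + \frac{i \sqrt{1221}}{2} \approx 2116.0 + 17.471 i$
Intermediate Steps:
$O{\left(p,B \right)} = - \frac{5}{4}$ ($O{\left(p,B \right)} = -1 + \frac{1}{2 \left(-8 + 6\right)} = -1 + \frac{1}{2 \left(-2\right)} = -1 + \frac{1}{2} \left(- \frac{1}{2}\right) = -1 - \frac{1}{4} = - \frac{5}{4}$)
$j{\left(F,R \right)} = \sqrt{- \frac{5}{4} + F - R}$ ($j{\left(F,R \right)} = \sqrt{- \frac{5}{4} + \left(F - R\right)} = \sqrt{- \frac{5}{4} + F - R}$)
$T = 2116$ ($T = \left(10 + 36\right)^{2} = 46^{2} = 2116$)
$T + j{\left(-183,121 \right)} = 2116 + \frac{\sqrt{-5 - 484 + 4 \left(-183\right)}}{2} = 2116 + \frac{\sqrt{-5 - 484 - 732}}{2} = 2116 + \frac{\sqrt{-1221}}{2} = 2116 + \frac{i \sqrt{1221}}{2}$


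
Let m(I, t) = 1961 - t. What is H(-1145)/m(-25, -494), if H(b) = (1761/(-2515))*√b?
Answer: -1761*I*√1145/6174325 ≈ -0.009651*I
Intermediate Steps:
H(b) = -1761*√b/2515 (H(b) = (1761*(-1/2515))*√b = -1761*√b/2515)
H(-1145)/m(-25, -494) = (-1761*I*√1145/2515)/(1961 - 1*(-494)) = (-1761*I*√1145/2515)/(1961 + 494) = -1761*I*√1145/2515/2455 = -1761*I*√1145/2515*(1/2455) = -1761*I*√1145/6174325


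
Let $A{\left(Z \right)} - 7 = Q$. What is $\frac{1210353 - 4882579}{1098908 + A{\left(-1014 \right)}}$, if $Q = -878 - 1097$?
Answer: $- \frac{1836113}{548470} \approx -3.3477$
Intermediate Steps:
$Q = -1975$ ($Q = -878 - 1097 = -1975$)
$A{\left(Z \right)} = -1968$ ($A{\left(Z \right)} = 7 - 1975 = -1968$)
$\frac{1210353 - 4882579}{1098908 + A{\left(-1014 \right)}} = \frac{1210353 - 4882579}{1098908 - 1968} = - \frac{3672226}{1096940} = \left(-3672226\right) \frac{1}{1096940} = - \frac{1836113}{548470}$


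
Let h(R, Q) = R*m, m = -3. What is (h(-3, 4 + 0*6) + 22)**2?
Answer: 961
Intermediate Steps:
h(R, Q) = -3*R (h(R, Q) = R*(-3) = -3*R)
(h(-3, 4 + 0*6) + 22)**2 = (-3*(-3) + 22)**2 = (9 + 22)**2 = 31**2 = 961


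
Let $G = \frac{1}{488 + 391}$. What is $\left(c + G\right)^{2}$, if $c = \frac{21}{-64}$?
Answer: $\frac{338376025}{3164737536} \approx 0.10692$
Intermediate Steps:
$c = - \frac{21}{64}$ ($c = 21 \left(- \frac{1}{64}\right) = - \frac{21}{64} \approx -0.32813$)
$G = \frac{1}{879} \approx 0.0011377$
$\left(c + G\right)^{2} = \left(- \frac{21}{64} + \frac{1}{879}\right)^{2} = \left(- \frac{18395}{56256}\right)^{2} = \frac{338376025}{3164737536}$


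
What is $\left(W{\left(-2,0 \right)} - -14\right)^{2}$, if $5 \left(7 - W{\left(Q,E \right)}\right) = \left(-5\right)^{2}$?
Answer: $256$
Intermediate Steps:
$W{\left(Q,E \right)} = 2$ ($W{\left(Q,E \right)} = 7 - \frac{\left(-5\right)^{2}}{5} = 7 - 5 = 2$)
$\left(W{\left(-2,0 \right)} - -14\right)^{2} = \left(2 - -14\right)^{2} = \left(2 + 14\right)^{2} = 16^{2} = 256$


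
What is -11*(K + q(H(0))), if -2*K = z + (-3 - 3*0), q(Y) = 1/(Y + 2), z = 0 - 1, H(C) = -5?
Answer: -55/3 ≈ -18.333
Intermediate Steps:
z = -1 (z = 0 - 1*1 = 0 - 1 = -1)
q(Y) = 1/(2 + Y)
K = 2 (K = -(-1 + (-3 - 3*0))/2 = -(-1 + (-3 + 0))/2 = -(-1 - 3)/2 = -1/2*(-4) = 2)
-11*(K + q(H(0))) = -11*(2 + 1/(2 - 5)) = -11*(2 + 1/(-3)) = -11*(2 - 1/3) = -11*5/3 = -55/3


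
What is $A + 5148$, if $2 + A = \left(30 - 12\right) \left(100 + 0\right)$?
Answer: $6946$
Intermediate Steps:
$A = 1798$ ($A = -2 + \left(30 - 12\right) \left(100 + 0\right) = -2 + \left(30 - 12\right) 100 = -2 + 18 \cdot 100 = -2 + 1800 = 1798$)
$A + 5148 = 1798 + 5148 = 6946$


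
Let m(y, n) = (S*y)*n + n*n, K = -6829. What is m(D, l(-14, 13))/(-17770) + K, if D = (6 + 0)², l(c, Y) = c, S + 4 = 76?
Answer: -60657619/8885 ≈ -6827.0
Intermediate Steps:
S = 72 (S = -4 + 76 = 72)
D = 36 (D = 6² = 36)
m(y, n) = n² + 72*n*y (m(y, n) = (72*y)*n + n*n = 72*n*y + n² = n² + 72*n*y)
m(D, l(-14, 13))/(-17770) + K = -14*(-14 + 72*36)/(-17770) - 6829 = -14*(-14 + 2592)*(-1/17770) - 6829 = -14*2578*(-1/17770) - 6829 = -36092*(-1/17770) - 6829 = 18046/8885 - 6829 = -60657619/8885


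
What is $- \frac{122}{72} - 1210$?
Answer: $- \frac{43621}{36} \approx -1211.7$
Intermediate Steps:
$- \frac{122}{72} - 1210 = \left(-122\right) \frac{1}{72} - 1210 = - \frac{61}{36} - 1210 = - \frac{43621}{36}$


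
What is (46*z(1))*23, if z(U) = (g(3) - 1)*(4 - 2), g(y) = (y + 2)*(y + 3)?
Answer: 61364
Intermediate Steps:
g(y) = (2 + y)*(3 + y)
z(U) = 58 (z(U) = ((6 + 3**2 + 5*3) - 1)*(4 - 2) = ((6 + 9 + 15) - 1)*2 = (30 - 1)*2 = 29*2 = 58)
(46*z(1))*23 = (46*58)*23 = 2668*23 = 61364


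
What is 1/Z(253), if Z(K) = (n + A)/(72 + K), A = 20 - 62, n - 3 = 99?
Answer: 65/12 ≈ 5.4167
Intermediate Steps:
n = 102 (n = 3 + 99 = 102)
A = -42
Z(K) = 60/(72 + K) (Z(K) = (102 - 42)/(72 + K) = 60/(72 + K))
1/Z(253) = 1/(60/(72 + 253)) = 1/(60/325) = 1/(60*(1/325)) = 1/(12/65) = 65/12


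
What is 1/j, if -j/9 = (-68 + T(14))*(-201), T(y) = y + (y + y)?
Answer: -1/47034 ≈ -2.1261e-5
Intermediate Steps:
T(y) = 3*y (T(y) = y + 2*y = 3*y)
j = -47034 (j = -9*(-68 + 3*14)*(-201) = -9*(-68 + 42)*(-201) = -(-234)*(-201) = -9*5226 = -47034)
1/j = 1/(-47034) = -1/47034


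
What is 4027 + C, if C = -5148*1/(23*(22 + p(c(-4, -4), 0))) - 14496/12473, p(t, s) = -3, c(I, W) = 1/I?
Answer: 21879427171/5450701 ≈ 4014.1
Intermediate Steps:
C = -70545756/5450701 (C = -5148*1/(23*(22 - 3)) - 14496/12473 = -5148/(23*19) - 14496*1/12473 = -5148/437 - 14496/12473 = -70545756/5450701 ≈ -12.943)
4027 + C = 4027 - 70545756/5450701 = 21879427171/5450701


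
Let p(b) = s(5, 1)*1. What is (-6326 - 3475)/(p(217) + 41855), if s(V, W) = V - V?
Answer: -891/3805 ≈ -0.23417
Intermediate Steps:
s(V, W) = 0
p(b) = 0 (p(b) = 0*1 = 0)
(-6326 - 3475)/(p(217) + 41855) = (-6326 - 3475)/(0 + 41855) = -9801/41855 = -9801*1/41855 = -891/3805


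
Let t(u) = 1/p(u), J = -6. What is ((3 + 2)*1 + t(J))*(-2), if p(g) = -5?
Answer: -48/5 ≈ -9.6000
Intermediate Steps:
t(u) = -⅕ (t(u) = 1/(-5) = -⅕)
((3 + 2)*1 + t(J))*(-2) = ((3 + 2)*1 - ⅕)*(-2) = (5*1 - ⅕)*(-2) = (5 - ⅕)*(-2) = (24/5)*(-2) = -48/5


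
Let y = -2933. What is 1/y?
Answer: -1/2933 ≈ -0.00034095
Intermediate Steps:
1/y = 1/(-2933) = -1/2933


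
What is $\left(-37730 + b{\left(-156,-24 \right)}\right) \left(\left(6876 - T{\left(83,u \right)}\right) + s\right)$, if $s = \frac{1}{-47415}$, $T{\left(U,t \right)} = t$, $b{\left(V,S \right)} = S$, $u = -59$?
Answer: $- \frac{12414384448096}{47415} \approx -2.6182 \cdot 10^{8}$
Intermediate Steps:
$s = - \frac{1}{47415} \approx -2.109 \cdot 10^{-5}$
$\left(-37730 + b{\left(-156,-24 \right)}\right) \left(\left(6876 - T{\left(83,u \right)}\right) + s\right) = \left(-37730 - 24\right) \left(\left(6876 - -59\right) - \frac{1}{47415}\right) = - 37754 \left(\left(6876 + 59\right) - \frac{1}{47415}\right) = - 37754 \left(6935 - \frac{1}{47415}\right) = \left(-37754\right) \frac{328823024}{47415} = - \frac{12414384448096}{47415}$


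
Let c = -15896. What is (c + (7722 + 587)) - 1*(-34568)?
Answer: 26981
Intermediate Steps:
(c + (7722 + 587)) - 1*(-34568) = (-15896 + (7722 + 587)) - 1*(-34568) = (-15896 + 8309) + 34568 = -7587 + 34568 = 26981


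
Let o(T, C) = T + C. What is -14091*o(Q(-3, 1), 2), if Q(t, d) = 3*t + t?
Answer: 140910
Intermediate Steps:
Q(t, d) = 4*t
o(T, C) = C + T
-14091*o(Q(-3, 1), 2) = -14091*(2 + 4*(-3)) = -14091*(2 - 12) = -14091*(-10) = 140910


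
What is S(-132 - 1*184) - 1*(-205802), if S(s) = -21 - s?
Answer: 206097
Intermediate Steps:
S(-132 - 1*184) - 1*(-205802) = (-21 - (-132 - 1*184)) - 1*(-205802) = (-21 - (-132 - 184)) + 205802 = (-21 - 1*(-316)) + 205802 = (-21 + 316) + 205802 = 295 + 205802 = 206097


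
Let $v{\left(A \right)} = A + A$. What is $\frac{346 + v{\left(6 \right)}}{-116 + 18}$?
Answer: $- \frac{179}{49} \approx -3.6531$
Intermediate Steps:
$v{\left(A \right)} = 2 A$
$\frac{346 + v{\left(6 \right)}}{-116 + 18} = \frac{346 + 2 \cdot 6}{-116 + 18} = \frac{346 + 12}{-98} = 358 \left(- \frac{1}{98}\right) = - \frac{179}{49}$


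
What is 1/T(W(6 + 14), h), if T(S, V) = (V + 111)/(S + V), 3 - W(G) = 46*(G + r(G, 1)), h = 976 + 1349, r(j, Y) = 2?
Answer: 47/87 ≈ 0.54023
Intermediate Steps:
h = 2325
W(G) = -89 - 46*G (W(G) = 3 - 46*(G + 2) = 3 - 46*(2 + G) = 3 - (92 + 46*G) = 3 + (-92 - 46*G) = -89 - 46*G)
T(S, V) = (111 + V)/(S + V)
1/T(W(6 + 14), h) = 1/((111 + 2325)/((-89 - 46*(6 + 14)) + 2325)) = 1/(2436/((-89 - 46*20) + 2325)) = 1/(2436/((-89 - 920) + 2325)) = 1/(2436/(-1009 + 2325)) = 1/(2436/1316) = 1/((1/1316)*2436) = 1/(87/47) = 47/87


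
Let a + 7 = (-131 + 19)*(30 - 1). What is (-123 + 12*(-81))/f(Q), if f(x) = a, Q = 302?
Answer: 73/217 ≈ 0.33641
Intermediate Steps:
a = -3255 (a = -7 + (-131 + 19)*(30 - 1) = -7 - 112*29 = -7 - 3248 = -3255)
f(x) = -3255
(-123 + 12*(-81))/f(Q) = (-123 + 12*(-81))/(-3255) = (-123 - 972)*(-1/3255) = -1095*(-1/3255) = 73/217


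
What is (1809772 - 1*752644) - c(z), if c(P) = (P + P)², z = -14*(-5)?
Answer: 1037528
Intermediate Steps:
z = 70
c(P) = 4*P² (c(P) = (2*P)² = 4*P²)
(1809772 - 1*752644) - c(z) = (1809772 - 1*752644) - 4*70² = (1809772 - 752644) - 4*4900 = 1057128 - 1*19600 = 1057128 - 19600 = 1037528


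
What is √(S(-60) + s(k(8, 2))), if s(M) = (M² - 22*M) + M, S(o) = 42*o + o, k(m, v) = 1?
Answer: 10*I*√26 ≈ 50.99*I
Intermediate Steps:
S(o) = 43*o
s(M) = M² - 21*M
√(S(-60) + s(k(8, 2))) = √(43*(-60) + 1*(-21 + 1)) = √(-2580 + 1*(-20)) = √(-2580 - 20) = √(-2600) = 10*I*√26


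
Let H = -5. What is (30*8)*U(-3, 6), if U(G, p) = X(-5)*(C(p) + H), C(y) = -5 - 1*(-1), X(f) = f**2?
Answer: -54000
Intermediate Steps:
C(y) = -4 (C(y) = -5 + 1 = -4)
U(G, p) = -225 (U(G, p) = (-5)**2*(-4 - 5) = 25*(-9) = -225)
(30*8)*U(-3, 6) = (30*8)*(-225) = 240*(-225) = -54000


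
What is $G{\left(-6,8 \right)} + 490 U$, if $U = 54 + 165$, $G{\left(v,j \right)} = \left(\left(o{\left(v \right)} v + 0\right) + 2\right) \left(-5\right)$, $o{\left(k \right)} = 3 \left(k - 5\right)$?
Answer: $106310$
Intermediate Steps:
$o{\left(k \right)} = -15 + 3 k$ ($o{\left(k \right)} = 3 \left(-5 + k\right) = -15 + 3 k$)
$G{\left(v,j \right)} = -10 - 5 v \left(-15 + 3 v\right)$ ($G{\left(v,j \right)} = \left(\left(\left(-15 + 3 v\right) v + 0\right) + 2\right) \left(-5\right) = \left(\left(v \left(-15 + 3 v\right) + 0\right) + 2\right) \left(-5\right) = \left(v \left(-15 + 3 v\right) + 2\right) \left(-5\right) = \left(2 + v \left(-15 + 3 v\right)\right) \left(-5\right) = -10 - 5 v \left(-15 + 3 v\right)$)
$U = 219$
$G{\left(-6,8 \right)} + 490 U = \left(-10 - 15 \left(-6\right)^{2} + 75 \left(-6\right)\right) + 490 \cdot 219 = \left(-10 - 540 - 450\right) + 107310 = -1000 + 107310 = 106310$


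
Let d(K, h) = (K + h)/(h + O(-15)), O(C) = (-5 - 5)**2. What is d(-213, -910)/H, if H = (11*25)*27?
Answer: 1123/6014250 ≈ 0.00018672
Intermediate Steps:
O(C) = 100 (O(C) = (-10)**2 = 100)
d(K, h) = (K + h)/(100 + h) (d(K, h) = (K + h)/(h + 100) = (K + h)/(100 + h))
H = 7425 (H = 275*27 = 7425)
d(-213, -910)/H = ((-213 - 910)/(100 - 910))/7425 = (-1123/(-810))*(1/7425) = -1/810*(-1123)*(1/7425) = (1123/810)*(1/7425) = 1123/6014250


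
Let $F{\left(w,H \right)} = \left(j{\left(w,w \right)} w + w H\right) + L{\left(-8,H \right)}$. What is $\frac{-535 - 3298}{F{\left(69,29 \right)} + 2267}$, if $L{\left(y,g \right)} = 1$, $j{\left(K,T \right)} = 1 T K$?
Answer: $- \frac{3833}{332778} \approx -0.011518$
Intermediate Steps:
$j{\left(K,T \right)} = K T$ ($j{\left(K,T \right)} = T K = K T$)
$F{\left(w,H \right)} = 1 + w^{3} + H w$ ($F{\left(w,H \right)} = \left(w w w + w H\right) + 1 = \left(w^{2} w + H w\right) + 1 = \left(w^{3} + H w\right) + 1 = 1 + w^{3} + H w$)
$\frac{-535 - 3298}{F{\left(69,29 \right)} + 2267} = \frac{-535 - 3298}{\left(1 + 69^{3} + 29 \cdot 69\right) + 2267} = - \frac{3833}{\left(1 + 328509 + 2001\right) + 2267} = - \frac{3833}{330511 + 2267} = - \frac{3833}{332778}$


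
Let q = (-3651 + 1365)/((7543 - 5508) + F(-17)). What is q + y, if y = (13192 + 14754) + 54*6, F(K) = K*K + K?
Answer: 21738868/769 ≈ 28269.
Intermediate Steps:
F(K) = K + K² (F(K) = K² + K = K + K²)
y = 28270 (y = 27946 + 324 = 28270)
q = -762/769 (q = (-3651 + 1365)/((7543 - 5508) - 17*(1 - 17)) = -2286/(2035 - 17*(-16)) = -2286/(2035 + 272) = -2286/2307 = -2286*1/2307 = -762/769 ≈ -0.99090)
q + y = -762/769 + 28270 = 21738868/769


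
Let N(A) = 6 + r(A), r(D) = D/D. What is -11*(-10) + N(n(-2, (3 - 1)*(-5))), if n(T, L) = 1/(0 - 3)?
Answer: 117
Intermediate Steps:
r(D) = 1
n(T, L) = -⅓ (n(T, L) = 1/(-3) = -⅓)
N(A) = 7 (N(A) = 6 + 1 = 7)
-11*(-10) + N(n(-2, (3 - 1)*(-5))) = -11*(-10) + 7 = 110 + 7 = 117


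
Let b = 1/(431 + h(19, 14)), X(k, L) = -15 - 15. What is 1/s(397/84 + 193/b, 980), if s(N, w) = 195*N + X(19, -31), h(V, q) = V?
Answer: 28/474225965 ≈ 5.9044e-8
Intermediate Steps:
X(k, L) = -30
b = 1/450 (b = 1/(431 + 19) = 1/450 ≈ 0.0022222)
s(N, w) = -30 + 195*N (s(N, w) = 195*N - 30 = -30 + 195*N)
1/s(397/84 + 193/b, 980) = 1/(-30 + 195*(397/84 + 193/(1/450))) = 1/(-30 + 195*(397*(1/84) + 193*450)) = 1/(-30 + 195*(397/84 + 86850)) = 1/(-30 + 195*(7295797/84)) = 1/(-30 + 474226805/28) = 1/(474225965/28) = 28/474225965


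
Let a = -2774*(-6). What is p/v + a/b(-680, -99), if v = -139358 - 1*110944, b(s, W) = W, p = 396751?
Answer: -155752031/917774 ≈ -169.71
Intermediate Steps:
a = 16644
v = -250302 (v = -139358 - 110944 = -250302)
p/v + a/b(-680, -99) = 396751/(-250302) + 16644/(-99) = 396751*(-1/250302) + 16644*(-1/99) = -396751/250302 - 5548/33 = -155752031/917774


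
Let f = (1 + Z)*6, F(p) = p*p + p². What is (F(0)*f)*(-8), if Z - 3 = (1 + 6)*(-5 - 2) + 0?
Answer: 0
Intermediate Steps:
F(p) = 2*p² (F(p) = p² + p² = 2*p²)
Z = -46 (Z = 3 + ((1 + 6)*(-5 - 2) + 0) = 3 + (7*(-7) + 0) = 3 + (-49 + 0) = 3 - 49 = -46)
f = -270 (f = (1 - 46)*6 = -45*6 = -270)
(F(0)*f)*(-8) = ((2*0²)*(-270))*(-8) = ((2*0)*(-270))*(-8) = (0*(-270))*(-8) = 0*(-8) = 0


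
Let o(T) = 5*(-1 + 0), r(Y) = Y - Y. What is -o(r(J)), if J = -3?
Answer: 5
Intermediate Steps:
r(Y) = 0
o(T) = -5 (o(T) = 5*(-1) = -5)
-o(r(J)) = -1*(-5) = 5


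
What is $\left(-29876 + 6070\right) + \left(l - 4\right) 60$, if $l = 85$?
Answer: $-18946$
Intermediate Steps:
$\left(-29876 + 6070\right) + \left(l - 4\right) 60 = \left(-29876 + 6070\right) + \left(85 - 4\right) 60 = -23806 + 81 \cdot 60 = -23806 + 4860 = -18946$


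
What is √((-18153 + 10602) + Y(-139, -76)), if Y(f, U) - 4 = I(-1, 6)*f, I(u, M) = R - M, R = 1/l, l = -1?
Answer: I*√6574 ≈ 81.08*I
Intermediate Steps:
R = -1 (R = 1/(-1) = -1)
I(u, M) = -1 - M
Y(f, U) = 4 - 7*f (Y(f, U) = 4 + (-1 - 1*6)*f = 4 + (-1 - 6)*f = 4 - 7*f)
√((-18153 + 10602) + Y(-139, -76)) = √((-18153 + 10602) + (4 - 7*(-139))) = √(-7551 + (4 + 973)) = √(-7551 + 977) = √(-6574) = I*√6574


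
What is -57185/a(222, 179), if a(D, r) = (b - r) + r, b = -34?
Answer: 57185/34 ≈ 1681.9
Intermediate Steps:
a(D, r) = -34 (a(D, r) = (-34 - r) + r = -34)
-57185/a(222, 179) = -57185/(-34) = -57185*(-1/34) = 57185/34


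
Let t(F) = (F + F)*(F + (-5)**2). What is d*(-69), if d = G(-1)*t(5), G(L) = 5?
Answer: -103500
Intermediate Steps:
t(F) = 2*F*(25 + F) (t(F) = (2*F)*(F + 25) = (2*F)*(25 + F) = 2*F*(25 + F))
d = 1500 (d = 5*(2*5*(25 + 5)) = 5*(2*5*30) = 5*300 = 1500)
d*(-69) = 1500*(-69) = -103500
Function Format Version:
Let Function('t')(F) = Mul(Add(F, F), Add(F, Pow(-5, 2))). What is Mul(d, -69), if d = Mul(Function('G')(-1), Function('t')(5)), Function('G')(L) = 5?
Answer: -103500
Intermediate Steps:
Function('t')(F) = Mul(2, F, Add(25, F)) (Function('t')(F) = Mul(Mul(2, F), Add(F, 25)) = Mul(Mul(2, F), Add(25, F)) = Mul(2, F, Add(25, F)))
d = 1500 (d = Mul(5, Mul(2, 5, Add(25, 5))) = Mul(5, Mul(2, 5, 30)) = Mul(5, 300) = 1500)
Mul(d, -69) = Mul(1500, -69) = -103500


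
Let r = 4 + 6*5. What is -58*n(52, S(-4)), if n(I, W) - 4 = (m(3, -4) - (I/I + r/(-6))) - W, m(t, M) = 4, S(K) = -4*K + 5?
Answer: 1450/3 ≈ 483.33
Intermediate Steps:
r = 34 (r = 4 + 30 = 34)
S(K) = 5 - 4*K
n(I, W) = 38/3 - W (n(I, W) = 4 + ((4 - (I/I + 34/(-6))) - W) = 4 + ((4 - (1 + 34*(-⅙))) - W) = 4 + ((4 - (1 - 17/3)) - W) = 4 + ((4 - 1*(-14/3)) - W) = 4 + ((4 + 14/3) - W) = 4 + (26/3 - W) = 38/3 - W)
-58*n(52, S(-4)) = -58*(38/3 - (5 - 4*(-4))) = -58*(38/3 - (5 + 16)) = -58*(38/3 - 1*21) = -58*(38/3 - 21) = -58*(-25/3) = 1450/3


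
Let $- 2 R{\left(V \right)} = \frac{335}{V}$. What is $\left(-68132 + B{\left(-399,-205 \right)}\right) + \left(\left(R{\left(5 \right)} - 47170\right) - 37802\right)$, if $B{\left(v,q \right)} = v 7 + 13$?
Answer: $- \frac{311835}{2} \approx -1.5592 \cdot 10^{5}$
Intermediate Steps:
$R{\left(V \right)} = - \frac{335}{2 V}$ ($R{\left(V \right)} = - \frac{335 \frac{1}{V}}{2} = - \frac{335}{2 V}$)
$B{\left(v,q \right)} = 13 + 7 v$ ($B{\left(v,q \right)} = 7 v + 13 = 13 + 7 v$)
$\left(-68132 + B{\left(-399,-205 \right)}\right) + \left(\left(R{\left(5 \right)} - 47170\right) - 37802\right) = \left(-68132 + \left(13 + 7 \left(-399\right)\right)\right) - \left(84972 + \frac{67}{2}\right) = \left(-68132 + \left(13 - 2793\right)\right) - \frac{170011}{2} = \left(-68132 - 2780\right) - \frac{170011}{2} = -70912 - \frac{170011}{2} = - \frac{311835}{2}$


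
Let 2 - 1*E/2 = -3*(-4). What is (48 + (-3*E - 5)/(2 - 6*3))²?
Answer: 508369/256 ≈ 1985.8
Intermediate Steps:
E = -20 (E = 4 - (-6)*(-4) = 4 - 2*12 = 4 - 24 = -20)
(48 + (-3*E - 5)/(2 - 6*3))² = (48 + (-3*(-20) - 5)/(2 - 6*3))² = (48 + (60 - 5)/(2 - 1*18))² = (48 + 55/(2 - 18))² = (48 + 55/(-16))² = (48 + 55*(-1/16))² = (48 - 55/16)² = (713/16)² = 508369/256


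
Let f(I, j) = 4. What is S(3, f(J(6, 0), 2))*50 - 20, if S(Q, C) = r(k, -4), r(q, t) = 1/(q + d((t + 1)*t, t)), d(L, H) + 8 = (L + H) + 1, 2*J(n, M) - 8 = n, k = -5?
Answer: -65/2 ≈ -32.500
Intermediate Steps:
J(n, M) = 4 + n/2
d(L, H) = -7 + H + L (d(L, H) = -8 + ((L + H) + 1) = -8 + ((H + L) + 1) = -8 + (1 + H + L) = -7 + H + L)
r(q, t) = 1/(-7 + q + t + t*(1 + t)) (r(q, t) = 1/(q + (-7 + t + (t + 1)*t)) = 1/(q + (-7 + t + (1 + t)*t)) = 1/(q + (-7 + t + t*(1 + t))) = 1/(-7 + q + t + t*(1 + t)))
S(Q, C) = -1/4 (S(Q, C) = 1/(-7 - 5 - 4 - 4*(1 - 4)) = 1/(-7 - 5 - 4 - 4*(-3)) = 1/(-7 - 5 - 4 + 12) = 1/(-4) = -1/4)
S(3, f(J(6, 0), 2))*50 - 20 = -1/4*50 - 20 = -25/2 - 20 = -65/2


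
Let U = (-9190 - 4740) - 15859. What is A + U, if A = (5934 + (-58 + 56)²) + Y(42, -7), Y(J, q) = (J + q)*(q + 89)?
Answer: -20981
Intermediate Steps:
Y(J, q) = (89 + q)*(J + q) (Y(J, q) = (J + q)*(89 + q) = (89 + q)*(J + q))
U = -29789 (U = -13930 - 15859 = -29789)
A = 8808 (A = (5934 + (-58 + 56)²) + ((-7)² + 89*42 + 89*(-7) + 42*(-7)) = (5934 + (-2)²) + (49 + 3738 - 623 - 294) = (5934 + 4) + 2870 = 5938 + 2870 = 8808)
A + U = 8808 - 29789 = -20981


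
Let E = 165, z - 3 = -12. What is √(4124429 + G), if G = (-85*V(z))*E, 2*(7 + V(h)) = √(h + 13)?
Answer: √4208579 ≈ 2051.5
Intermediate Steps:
z = -9 (z = 3 - 12 = -9)
V(h) = -7 + √(13 + h)/2 (V(h) = -7 + √(h + 13)/2 = -7 + √(13 + h)/2)
G = 84150 (G = -85*(-7 + √(13 - 9)/2)*165 = -85*(-7 + √4/2)*165 = -85*(-7 + (½)*2)*165 = -85*(-7 + 1)*165 = -85*(-6)*165 = 510*165 = 84150)
√(4124429 + G) = √(4124429 + 84150) = √4208579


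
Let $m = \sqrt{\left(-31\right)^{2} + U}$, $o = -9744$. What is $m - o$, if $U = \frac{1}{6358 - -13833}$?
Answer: $9744 + \frac{116 \sqrt{29115422}}{20191} \approx 9775.0$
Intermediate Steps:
$U = \frac{1}{20191}$ ($U = \frac{1}{6358 + 13833} = \frac{1}{20191} \approx 4.9527 \cdot 10^{-5}$)
$m = \frac{116 \sqrt{29115422}}{20191}$ ($m = \sqrt{\left(-31\right)^{2} + \frac{1}{20191}} = \sqrt{961 + \frac{1}{20191}} = \sqrt{\frac{19403552}{20191}} = \frac{116 \sqrt{29115422}}{20191} \approx 31.0$)
$m - o = \frac{116 \sqrt{29115422}}{20191} - -9744 = \frac{116 \sqrt{29115422}}{20191} + 9744 = 9744 + \frac{116 \sqrt{29115422}}{20191}$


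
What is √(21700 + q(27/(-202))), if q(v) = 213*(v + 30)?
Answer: 13*√6775282/202 ≈ 167.52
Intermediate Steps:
q(v) = 6390 + 213*v (q(v) = 213*(30 + v) = 6390 + 213*v)
√(21700 + q(27/(-202))) = √(21700 + (6390 + 213*(27/(-202)))) = √(21700 + (6390 + 213*(27*(-1/202)))) = √(21700 + (6390 + 213*(-27/202))) = √(21700 + (6390 - 5751/202)) = √(21700 + 1285029/202) = √(5668429/202) = 13*√6775282/202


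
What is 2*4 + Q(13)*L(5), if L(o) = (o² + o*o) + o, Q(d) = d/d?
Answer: 63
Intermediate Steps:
Q(d) = 1
L(o) = o + 2*o² (L(o) = (o² + o²) + o = 2*o² + o = o + 2*o²)
2*4 + Q(13)*L(5) = 2*4 + 1*(5*(1 + 2*5)) = 8 + 1*(5*(1 + 10)) = 8 + 1*(5*11) = 8 + 1*55 = 8 + 55 = 63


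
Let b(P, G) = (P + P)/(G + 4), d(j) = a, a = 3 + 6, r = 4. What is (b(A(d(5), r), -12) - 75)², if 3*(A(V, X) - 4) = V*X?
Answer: 6241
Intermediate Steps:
a = 9
d(j) = 9
A(V, X) = 4 + V*X/3 (A(V, X) = 4 + (V*X)/3 = 4 + V*X/3)
b(P, G) = 2*P/(4 + G) (b(P, G) = (2*P)/(4 + G) = 2*P/(4 + G))
(b(A(d(5), r), -12) - 75)² = (2*(4 + (⅓)*9*4)/(4 - 12) - 75)² = (2*(4 + 12)/(-8) - 75)² = (2*16*(-⅛) - 75)² = (-4 - 75)² = (-79)² = 6241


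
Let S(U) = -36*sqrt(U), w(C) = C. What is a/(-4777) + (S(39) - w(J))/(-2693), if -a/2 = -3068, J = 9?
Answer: -16481255/12864461 + 36*sqrt(39)/2693 ≈ -1.1977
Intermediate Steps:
a = 6136 (a = -2*(-3068) = 6136)
a/(-4777) + (S(39) - w(J))/(-2693) = 6136/(-4777) + (-36*sqrt(39) - 1*9)/(-2693) = 6136*(-1/4777) + (-36*sqrt(39) - 9)*(-1/2693) = -6136/4777 + (-9 - 36*sqrt(39))*(-1/2693) = -6136/4777 + (9/2693 + 36*sqrt(39)/2693) = -16481255/12864461 + 36*sqrt(39)/2693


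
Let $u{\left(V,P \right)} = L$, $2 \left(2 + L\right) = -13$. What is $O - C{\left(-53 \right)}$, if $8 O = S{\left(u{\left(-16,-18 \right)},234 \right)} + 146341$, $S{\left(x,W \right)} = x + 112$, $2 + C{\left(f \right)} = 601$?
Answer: $\frac{283305}{16} \approx 17707.0$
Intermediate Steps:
$L = - \frac{17}{2}$ ($L = -2 + \frac{1}{2} \left(-13\right) = -2 - \frac{13}{2} = - \frac{17}{2} \approx -8.5$)
$u{\left(V,P \right)} = - \frac{17}{2}$
$C{\left(f \right)} = 599$ ($C{\left(f \right)} = -2 + 601 = 599$)
$S{\left(x,W \right)} = 112 + x$
$O = \frac{292889}{16}$ ($O = \frac{\left(112 - \frac{17}{2}\right) + 146341}{8} = \frac{\frac{207}{2} + 146341}{8} = \frac{1}{8} \cdot \frac{292889}{2} = \frac{292889}{16} \approx 18306.0$)
$O - C{\left(-53 \right)} = \frac{292889}{16} - 599 = \frac{283305}{16}$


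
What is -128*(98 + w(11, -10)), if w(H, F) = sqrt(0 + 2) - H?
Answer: -11136 - 128*sqrt(2) ≈ -11317.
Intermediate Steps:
w(H, F) = sqrt(2) - H
-128*(98 + w(11, -10)) = -128*(98 + (sqrt(2) - 1*11)) = -128*(98 + (sqrt(2) - 11)) = -128*(98 + (-11 + sqrt(2))) = -128*(87 + sqrt(2)) = -11136 - 128*sqrt(2)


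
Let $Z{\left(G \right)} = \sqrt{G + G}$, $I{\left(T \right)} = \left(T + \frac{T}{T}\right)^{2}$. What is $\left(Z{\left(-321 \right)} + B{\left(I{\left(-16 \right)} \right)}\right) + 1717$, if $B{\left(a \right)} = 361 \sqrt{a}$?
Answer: $7132 + i \sqrt{642} \approx 7132.0 + 25.338 i$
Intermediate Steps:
$I{\left(T \right)} = \left(1 + T\right)^{2}$ ($I{\left(T \right)} = \left(T + 1\right)^{2} = \left(1 + T\right)^{2}$)
$Z{\left(G \right)} = \sqrt{2} \sqrt{G}$ ($Z{\left(G \right)} = \sqrt{2 G} = \sqrt{2} \sqrt{G}$)
$\left(Z{\left(-321 \right)} + B{\left(I{\left(-16 \right)} \right)}\right) + 1717 = \left(\sqrt{2} \sqrt{-321} + 361 \sqrt{\left(1 - 16\right)^{2}}\right) + 1717 = \left(\sqrt{2} i \sqrt{321} + 361 \sqrt{\left(-15\right)^{2}}\right) + 1717 = \left(i \sqrt{642} + 361 \sqrt{225}\right) + 1717 = \left(i \sqrt{642} + 361 \cdot 15\right) + 1717 = \left(i \sqrt{642} + 5415\right) + 1717 = \left(5415 + i \sqrt{642}\right) + 1717 = 7132 + i \sqrt{642}$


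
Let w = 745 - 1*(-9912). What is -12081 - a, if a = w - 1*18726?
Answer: -4012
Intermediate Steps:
w = 10657 (w = 745 + 9912 = 10657)
a = -8069 (a = 10657 - 1*18726 = 10657 - 18726 = -8069)
-12081 - a = -12081 - 1*(-8069) = -12081 + 8069 = -4012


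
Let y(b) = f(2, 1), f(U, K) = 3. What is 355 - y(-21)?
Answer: 352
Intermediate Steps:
y(b) = 3
355 - y(-21) = 355 - 1*3 = 355 - 3 = 352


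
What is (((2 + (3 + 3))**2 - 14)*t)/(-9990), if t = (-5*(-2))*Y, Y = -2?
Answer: 100/999 ≈ 0.10010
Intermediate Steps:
t = -20 (t = -5*(-2)*(-2) = 10*(-2) = -20)
(((2 + (3 + 3))**2 - 14)*t)/(-9990) = (((2 + (3 + 3))**2 - 14)*(-20))/(-9990) = (((2 + 6)**2 - 14)*(-20))*(-1/9990) = ((8**2 - 14)*(-20))*(-1/9990) = ((64 - 14)*(-20))*(-1/9990) = (50*(-20))*(-1/9990) = -1000*(-1/9990) = 100/999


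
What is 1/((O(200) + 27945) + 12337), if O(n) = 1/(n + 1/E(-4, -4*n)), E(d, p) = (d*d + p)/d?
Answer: 39201/1579094878 ≈ 2.4825e-5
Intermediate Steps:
E(d, p) = (p + d²)/d (E(d, p) = (d² + p)/d = (p + d²)/d)
O(n) = 1/(n + 1/(-4 + n)) (O(n) = 1/(n + 1/(-4 - 4*n/(-4))) = 1/(n + 1/(-4 - 4*n*(-¼))) = 1/(n + 1/(-4 + n)))
1/((O(200) + 27945) + 12337) = 1/(((-4 + 200)/(1 + 200*(-4 + 200)) + 27945) + 12337) = 1/((196/(1 + 200*196) + 27945) + 12337) = 1/((196/(1 + 39200) + 27945) + 12337) = 1/((196/39201 + 27945) + 12337) = 1/(1095472141/39201 + 12337) = 1/(1579094878/39201) = 39201/1579094878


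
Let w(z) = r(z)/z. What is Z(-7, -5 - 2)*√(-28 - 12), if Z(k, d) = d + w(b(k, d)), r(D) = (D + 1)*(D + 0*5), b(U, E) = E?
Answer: -26*I*√10 ≈ -82.219*I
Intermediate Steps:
r(D) = D*(1 + D) (r(D) = (1 + D)*(D + 0) = (1 + D)*D = D*(1 + D))
w(z) = 1 + z (w(z) = (z*(1 + z))/z = 1 + z)
Z(k, d) = 1 + 2*d (Z(k, d) = d + (1 + d) = 1 + 2*d)
Z(-7, -5 - 2)*√(-28 - 12) = (1 + 2*(-5 - 2))*√(-28 - 12) = (1 + 2*(-7))*√(-40) = (1 - 14)*(2*I*√10) = -26*I*√10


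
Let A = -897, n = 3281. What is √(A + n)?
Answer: 4*√149 ≈ 48.826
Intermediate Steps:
√(A + n) = √(-897 + 3281) = √2384 = 4*√149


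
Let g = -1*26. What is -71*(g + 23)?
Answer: 213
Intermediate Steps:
g = -26
-71*(g + 23) = -71*(-26 + 23) = -71*(-3) = 213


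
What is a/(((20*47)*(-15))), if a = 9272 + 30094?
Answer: -6561/2350 ≈ -2.7919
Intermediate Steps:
a = 39366
a/(((20*47)*(-15))) = 39366/(((20*47)*(-15))) = 39366/((940*(-15))) = 39366/(-14100) = 39366*(-1/14100) = -6561/2350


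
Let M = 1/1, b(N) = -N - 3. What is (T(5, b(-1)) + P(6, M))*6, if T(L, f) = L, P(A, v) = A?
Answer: 66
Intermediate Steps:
b(N) = -3 - N
M = 1
(T(5, b(-1)) + P(6, M))*6 = (5 + 6)*6 = 11*6 = 66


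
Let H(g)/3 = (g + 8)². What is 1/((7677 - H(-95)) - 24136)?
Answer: -1/39166 ≈ -2.5532e-5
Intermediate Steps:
H(g) = 3*(8 + g)² (H(g) = 3*(g + 8)² = 3*(8 + g)²)
1/((7677 - H(-95)) - 24136) = 1/((7677 - 3*(8 - 95)²) - 24136) = 1/((7677 - 3*(-87)²) - 24136) = 1/((7677 - 3*7569) - 24136) = 1/((7677 - 1*22707) - 24136) = 1/((7677 - 22707) - 24136) = 1/(-15030 - 24136) = 1/(-39166) = -1/39166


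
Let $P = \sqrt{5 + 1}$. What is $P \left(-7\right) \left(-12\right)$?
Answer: $84 \sqrt{6} \approx 205.76$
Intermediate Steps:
$P = \sqrt{6} \approx 2.4495$
$P \left(-7\right) \left(-12\right) = \sqrt{6} \left(-7\right) \left(-12\right) = - 7 \sqrt{6} \left(-12\right) = 84 \sqrt{6}$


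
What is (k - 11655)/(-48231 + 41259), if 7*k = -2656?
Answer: 84241/48804 ≈ 1.7261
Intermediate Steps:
k = -2656/7 (k = (1/7)*(-2656) = -2656/7 ≈ -379.43)
(k - 11655)/(-48231 + 41259) = (-2656/7 - 11655)/(-48231 + 41259) = -84241/7/(-6972) = -84241/7*(-1/6972) = 84241/48804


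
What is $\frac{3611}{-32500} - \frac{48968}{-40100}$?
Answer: $\frac{14466589}{13032500} \approx 1.11$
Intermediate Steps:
$\frac{3611}{-32500} - \frac{48968}{-40100} = 3611 \left(- \frac{1}{32500}\right) - - \frac{12242}{10025} = - \frac{3611}{32500} + \frac{12242}{10025} = \frac{14466589}{13032500}$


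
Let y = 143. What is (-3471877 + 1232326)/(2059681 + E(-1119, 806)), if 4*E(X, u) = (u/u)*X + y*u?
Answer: -8958204/8352863 ≈ -1.0725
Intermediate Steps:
E(X, u) = X/4 + 143*u/4 (E(X, u) = ((u/u)*X + 143*u)/4 = (1*X + 143*u)/4 = (X + 143*u)/4 = X/4 + 143*u/4)
(-3471877 + 1232326)/(2059681 + E(-1119, 806)) = (-3471877 + 1232326)/(2059681 + ((1/4)*(-1119) + (143/4)*806)) = -2239551/(2059681 + (-1119/4 + 57629/2)) = -2239551/(2059681 + 114139/4) = -2239551/8352863/4 = -2239551*4/8352863 = -8958204/8352863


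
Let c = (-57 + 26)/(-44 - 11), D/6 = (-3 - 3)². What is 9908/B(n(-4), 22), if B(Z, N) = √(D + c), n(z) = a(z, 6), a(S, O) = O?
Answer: 9908*√655105/11911 ≈ 673.28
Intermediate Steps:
n(z) = 6
D = 216 (D = 6*(-3 - 3)² = 6*(-6)² = 6*36 = 216)
c = 31/55 (c = -31/(-55) = -31*(-1/55) = 31/55 ≈ 0.56364)
B(Z, N) = √655105/55 (B(Z, N) = √(216 + 31/55) = √(11911/55) = √655105/55)
9908/B(n(-4), 22) = 9908/((√655105/55)) = 9908*(√655105/11911) = 9908*√655105/11911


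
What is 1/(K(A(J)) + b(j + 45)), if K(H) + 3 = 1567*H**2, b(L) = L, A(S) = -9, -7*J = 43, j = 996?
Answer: 1/127965 ≈ 7.8146e-6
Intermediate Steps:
J = -43/7 (J = -1/7*43 = -43/7 ≈ -6.1429)
K(H) = -3 + 1567*H**2
1/(K(A(J)) + b(j + 45)) = 1/((-3 + 1567*(-9)**2) + (996 + 45)) = 1/((-3 + 1567*81) + 1041) = 1/((-3 + 126927) + 1041) = 1/(126924 + 1041) = 1/127965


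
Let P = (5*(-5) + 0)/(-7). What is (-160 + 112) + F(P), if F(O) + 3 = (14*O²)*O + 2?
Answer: 28849/49 ≈ 588.75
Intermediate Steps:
P = 25/7 (P = (-25 + 0)*(-⅐) = -25*(-⅐) = 25/7 ≈ 3.5714)
F(O) = -1 + 14*O³ (F(O) = -3 + ((14*O²)*O + 2) = -3 + (14*O³ + 2) = -3 + (2 + 14*O³) = -1 + 14*O³)
(-160 + 112) + F(P) = (-160 + 112) + (-1 + 14*(25/7)³) = -48 + (-1 + 14*(15625/343)) = -48 + (-1 + 31250/49) = -48 + 31201/49 = 28849/49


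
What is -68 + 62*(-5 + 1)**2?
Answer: 924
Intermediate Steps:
-68 + 62*(-5 + 1)**2 = -68 + 62*(-4)**2 = -68 + 62*16 = -68 + 992 = 924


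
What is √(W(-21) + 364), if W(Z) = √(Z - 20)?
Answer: √(364 + I*√41) ≈ 19.08 + 0.1678*I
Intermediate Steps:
W(Z) = √(-20 + Z)
√(W(-21) + 364) = √(√(-20 - 21) + 364) = √(√(-41) + 364) = √(I*√41 + 364) = √(364 + I*√41)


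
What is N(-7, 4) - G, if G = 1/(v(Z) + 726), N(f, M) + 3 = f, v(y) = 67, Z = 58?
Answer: -7931/793 ≈ -10.001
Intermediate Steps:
N(f, M) = -3 + f
G = 1/793 (G = 1/(67 + 726) = 1/793 ≈ 0.0012610)
N(-7, 4) - G = (-3 - 7) - 1*1/793 = -10 - 1/793 = -7931/793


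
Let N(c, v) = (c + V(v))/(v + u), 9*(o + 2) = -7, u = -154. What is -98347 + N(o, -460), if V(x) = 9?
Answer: -271732789/2763 ≈ -98347.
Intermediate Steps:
o = -25/9 (o = -2 + (1/9)*(-7) = -2 - 7/9 = -25/9 ≈ -2.7778)
N(c, v) = (9 + c)/(-154 + v) (N(c, v) = (c + 9)/(v - 154) = (9 + c)/(-154 + v))
-98347 + N(o, -460) = -98347 + (9 - 25/9)/(-154 - 460) = -98347 + (56/9)/(-614) = -98347 - 1/614*56/9 = -98347 - 28/2763 = -271732789/2763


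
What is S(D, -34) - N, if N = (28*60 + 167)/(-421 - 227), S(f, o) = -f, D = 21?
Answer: -11761/648 ≈ -18.150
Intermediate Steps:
N = -1847/648 (N = (1680 + 167)/(-648) = 1847*(-1/648) = -1847/648 ≈ -2.8503)
S(D, -34) - N = -1*21 - 1*(-1847/648) = -21 + 1847/648 = -11761/648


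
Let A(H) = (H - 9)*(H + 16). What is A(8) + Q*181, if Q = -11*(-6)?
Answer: 11922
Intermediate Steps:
A(H) = (-9 + H)*(16 + H)
Q = 66
A(8) + Q*181 = (-144 + 8**2 + 7*8) + 66*181 = (-144 + 64 + 56) + 11946 = -24 + 11946 = 11922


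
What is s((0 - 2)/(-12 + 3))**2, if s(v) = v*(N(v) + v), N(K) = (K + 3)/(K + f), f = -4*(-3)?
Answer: 231361/19847025 ≈ 0.011657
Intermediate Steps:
f = 12
N(K) = (3 + K)/(12 + K) (N(K) = (K + 3)/(K + 12) = (3 + K)/(12 + K))
s(v) = v*(v + (3 + v)/(12 + v)) (s(v) = v*((3 + v)/(12 + v) + v) = v*(v + (3 + v)/(12 + v)))
s((0 - 2)/(-12 + 3))**2 = (((0 - 2)/(-12 + 3))*(3 + (0 - 2)/(-12 + 3) + ((0 - 2)/(-12 + 3))*(12 + (0 - 2)/(-12 + 3)))/(12 + (0 - 2)/(-12 + 3)))**2 = ((-2/(-9))*(3 - 2/(-9) + (-2/(-9))*(12 - 2/(-9)))/(12 - 2/(-9)))**2 = ((-2*(-1/9))*(3 - 2*(-1/9) + (-2*(-1/9))*(12 - 2*(-1/9)))/(12 - 2*(-1/9)))**2 = (2*(3 + 2/9 + 2*(12 + 2/9)/9)/(9*(12 + 2/9)))**2 = (2*(3 + 2/9 + (2/9)*(110/9))/(9*(110/9)))**2 = ((2/9)*(9/110)*(3 + 2/9 + 220/81))**2 = ((2/9)*(9/110)*(481/81))**2 = (481/4455)**2 = 231361/19847025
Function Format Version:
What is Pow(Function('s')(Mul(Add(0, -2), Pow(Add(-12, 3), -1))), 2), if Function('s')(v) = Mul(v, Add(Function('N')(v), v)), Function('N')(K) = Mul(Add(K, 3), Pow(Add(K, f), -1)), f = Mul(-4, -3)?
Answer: Rational(231361, 19847025) ≈ 0.011657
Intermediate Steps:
f = 12
Function('N')(K) = Mul(Pow(Add(12, K), -1), Add(3, K)) (Function('N')(K) = Mul(Add(K, 3), Pow(Add(K, 12), -1)) = Mul(Add(3, K), Pow(Add(12, K), -1)) = Mul(Pow(Add(12, K), -1), Add(3, K)))
Function('s')(v) = Mul(v, Add(v, Mul(Pow(Add(12, v), -1), Add(3, v)))) (Function('s')(v) = Mul(v, Add(Mul(Pow(Add(12, v), -1), Add(3, v)), v)) = Mul(v, Add(v, Mul(Pow(Add(12, v), -1), Add(3, v)))))
Pow(Function('s')(Mul(Add(0, -2), Pow(Add(-12, 3), -1))), 2) = Pow(Mul(Mul(Add(0, -2), Pow(Add(-12, 3), -1)), Pow(Add(12, Mul(Add(0, -2), Pow(Add(-12, 3), -1))), -1), Add(3, Mul(Add(0, -2), Pow(Add(-12, 3), -1)), Mul(Mul(Add(0, -2), Pow(Add(-12, 3), -1)), Add(12, Mul(Add(0, -2), Pow(Add(-12, 3), -1)))))), 2) = Pow(Mul(Mul(-2, Pow(-9, -1)), Pow(Add(12, Mul(-2, Pow(-9, -1))), -1), Add(3, Mul(-2, Pow(-9, -1)), Mul(Mul(-2, Pow(-9, -1)), Add(12, Mul(-2, Pow(-9, -1)))))), 2) = Pow(Mul(Mul(-2, Rational(-1, 9)), Pow(Add(12, Mul(-2, Rational(-1, 9))), -1), Add(3, Mul(-2, Rational(-1, 9)), Mul(Mul(-2, Rational(-1, 9)), Add(12, Mul(-2, Rational(-1, 9)))))), 2) = Pow(Mul(Rational(2, 9), Pow(Add(12, Rational(2, 9)), -1), Add(3, Rational(2, 9), Mul(Rational(2, 9), Add(12, Rational(2, 9))))), 2) = Pow(Mul(Rational(2, 9), Pow(Rational(110, 9), -1), Add(3, Rational(2, 9), Mul(Rational(2, 9), Rational(110, 9)))), 2) = Pow(Mul(Rational(2, 9), Rational(9, 110), Add(3, Rational(2, 9), Rational(220, 81))), 2) = Pow(Mul(Rational(2, 9), Rational(9, 110), Rational(481, 81)), 2) = Pow(Rational(481, 4455), 2) = Rational(231361, 19847025)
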